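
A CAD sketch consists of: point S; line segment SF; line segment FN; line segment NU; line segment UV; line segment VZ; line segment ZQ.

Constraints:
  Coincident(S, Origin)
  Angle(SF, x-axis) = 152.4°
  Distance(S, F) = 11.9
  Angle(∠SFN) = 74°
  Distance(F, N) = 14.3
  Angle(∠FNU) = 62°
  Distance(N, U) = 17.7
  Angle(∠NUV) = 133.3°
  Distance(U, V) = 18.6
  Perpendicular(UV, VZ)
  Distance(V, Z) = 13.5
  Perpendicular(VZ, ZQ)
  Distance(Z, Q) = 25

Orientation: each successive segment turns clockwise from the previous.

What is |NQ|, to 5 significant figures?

5.7722

UV ⟂ VZ, so VZ runs at 151.70°; with |VZ| = 13.5, Z = (-15.802, -10.903). VZ ⟂ ZQ, so ZQ runs at 61.700°; with |ZQ| = 25.0, Q = (-3.9496, 11.109). Then |NQ| = |Q − N| = 5.7722.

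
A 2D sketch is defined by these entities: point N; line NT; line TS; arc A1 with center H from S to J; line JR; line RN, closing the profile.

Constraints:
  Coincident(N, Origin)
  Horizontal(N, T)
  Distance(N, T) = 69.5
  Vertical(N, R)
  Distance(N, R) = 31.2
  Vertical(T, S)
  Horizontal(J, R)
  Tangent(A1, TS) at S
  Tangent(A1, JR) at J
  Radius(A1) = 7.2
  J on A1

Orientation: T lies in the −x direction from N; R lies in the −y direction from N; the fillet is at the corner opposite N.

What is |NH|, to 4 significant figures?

66.76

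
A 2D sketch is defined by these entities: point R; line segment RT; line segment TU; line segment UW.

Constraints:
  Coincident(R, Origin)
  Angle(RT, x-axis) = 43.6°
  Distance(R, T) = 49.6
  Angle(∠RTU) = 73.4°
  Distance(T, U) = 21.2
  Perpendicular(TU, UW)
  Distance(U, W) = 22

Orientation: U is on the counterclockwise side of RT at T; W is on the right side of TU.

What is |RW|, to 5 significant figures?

69.887

∠RTU = 73.4°, so TU runs at 43.6° + (180° − 73.4°) = 150.20° from the x-axis; with |TU| = 21.2, U = T + 21.2·(cos 150.20°, sin 150.20°) = (17.522, 44.741). The perpendicularity gives UW at right angles to TU; with |UW| = 22.0 on the right of TU, W = U + 22.0·(0.49697, 0.86777) = (28.456, 63.832). Then |RW| = |W − R| = 69.887.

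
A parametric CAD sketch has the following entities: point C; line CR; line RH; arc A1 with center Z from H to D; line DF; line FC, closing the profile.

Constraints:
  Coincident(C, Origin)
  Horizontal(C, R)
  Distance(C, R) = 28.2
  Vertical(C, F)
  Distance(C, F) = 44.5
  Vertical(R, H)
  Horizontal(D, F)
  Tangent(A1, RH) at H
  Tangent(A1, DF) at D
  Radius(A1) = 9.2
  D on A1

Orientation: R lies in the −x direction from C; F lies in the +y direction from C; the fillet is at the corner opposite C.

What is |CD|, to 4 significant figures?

48.39

C is at the origin; C and R share the same y with |CR| = 28.2 and R on the −x side, so R = (-28.20, 0.000). CF is vertical with |CF| = 44.5 and F on the +y side, so F = (0.000, 44.50). The virtual corner opposite C is at (-28.20, 44.50). The tangent condition forces ZH to be normal to RH and the tangent condition forces ZD to be normal to DF, with radius 9.2, so the center Z sits 9.2 in from both sides at Z = (-19.00, 35.30). That places the tangent points at H = (-28.20, 35.30) on RH and D = (-19.00, 44.50) on DF. Then |CD| = |D − C| = 48.39.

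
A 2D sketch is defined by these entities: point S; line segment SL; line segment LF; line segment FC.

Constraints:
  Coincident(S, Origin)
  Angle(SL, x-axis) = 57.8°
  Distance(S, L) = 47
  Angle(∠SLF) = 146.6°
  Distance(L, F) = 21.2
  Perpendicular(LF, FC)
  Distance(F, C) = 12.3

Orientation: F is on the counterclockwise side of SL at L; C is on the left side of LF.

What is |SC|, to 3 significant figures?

61.9

S is at the origin; SL runs at 57.8° with length 47.0, so L = 47.0·(cos 57.8°, sin 57.8°) = (25.0, 39.8). ∠SLF = 146.6°, so LF runs at 57.8° + (180° − 146.6°) = 91.2° from the x-axis; with |LF| = 21.2, F = L + 21.2·(cos 91.2°, sin 91.2°) = (24.6, 61.0). LF ⟂ FC; with |FC| = 12.3 on the left of LF, C = F + 12.3·(-1.00, -0.0209) = (12.3, 60.7). Then |SC| = |C − S| = 61.9.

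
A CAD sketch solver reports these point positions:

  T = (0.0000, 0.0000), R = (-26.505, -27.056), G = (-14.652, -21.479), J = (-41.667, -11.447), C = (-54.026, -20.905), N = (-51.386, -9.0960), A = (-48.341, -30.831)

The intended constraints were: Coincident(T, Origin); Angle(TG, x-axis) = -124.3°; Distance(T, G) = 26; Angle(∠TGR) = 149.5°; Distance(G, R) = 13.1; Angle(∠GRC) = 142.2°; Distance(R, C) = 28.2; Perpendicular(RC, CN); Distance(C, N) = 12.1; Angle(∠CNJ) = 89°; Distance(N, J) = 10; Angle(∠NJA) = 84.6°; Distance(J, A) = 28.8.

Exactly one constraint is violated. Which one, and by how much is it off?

Distance(J, A) = 28.8 — off by 8.30.

T = (0.00, 0.00) ✓; TG at -124.3° ✓; |TG| = 26.00 ✓; ∠TGR = 149.5° ✓; |GR| = 13.10 ✓; ∠GRC = 142.2° ✓; |RC| = 28.20 ✓; ∠(RC, CN) = 90.00° ✓; |CN| = 12.10 ✓; ∠CNJ = 89.00° ✓; |NJ| = 9.999 ✓; ∠NJA = 84.60° ✓; |JA| = 20.50 ✗.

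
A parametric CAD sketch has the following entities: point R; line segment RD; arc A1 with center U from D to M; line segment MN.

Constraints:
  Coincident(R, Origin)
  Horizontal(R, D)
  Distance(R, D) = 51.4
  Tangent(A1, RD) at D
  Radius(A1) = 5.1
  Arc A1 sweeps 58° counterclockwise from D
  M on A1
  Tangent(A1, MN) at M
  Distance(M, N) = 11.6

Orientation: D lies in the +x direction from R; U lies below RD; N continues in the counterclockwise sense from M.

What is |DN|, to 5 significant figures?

16.104

On A1, D sits at bearing 90° from U; a 58° counterclockwise sweep puts M at bearing 148°, so M = U + 5.1·(cos 148°, sin 148°) = (47.075, -2.3974). A1 meets MN tangentially, so UM is at right angles to MN, so MN runs along (−sin 148°, cos 148°); with |MN| = 11.6, N = (40.928, -12.235). Then |DN| = |N − D| = 16.104.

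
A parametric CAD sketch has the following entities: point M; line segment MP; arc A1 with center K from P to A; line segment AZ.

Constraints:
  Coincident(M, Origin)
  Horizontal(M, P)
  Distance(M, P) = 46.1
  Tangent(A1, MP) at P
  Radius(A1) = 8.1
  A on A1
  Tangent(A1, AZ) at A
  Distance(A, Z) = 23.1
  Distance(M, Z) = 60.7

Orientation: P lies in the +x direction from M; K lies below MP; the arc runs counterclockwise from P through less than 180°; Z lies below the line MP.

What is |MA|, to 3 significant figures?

41.2

M is at the origin; M and P share the same y with |MP| = 46.1 and P on the +x side, so P = (46.1, 0.00). A1 meets MP tangentially, so KP is at right angles to MP, so K = P + (0, -8.1) = (46.1, -8.10). Since KA ⟂ AZ (tangency), |KZ| = √(8.1² + 23.1²) = 24.5 regardless of where A sits on A1. So Z lies on both circle(M, 60.7) and circle(K, 24.5); the below-MP intersection is Z = (51.6, -32.0). A is the foot of the tangent from Z: A = (39.3, -12.4).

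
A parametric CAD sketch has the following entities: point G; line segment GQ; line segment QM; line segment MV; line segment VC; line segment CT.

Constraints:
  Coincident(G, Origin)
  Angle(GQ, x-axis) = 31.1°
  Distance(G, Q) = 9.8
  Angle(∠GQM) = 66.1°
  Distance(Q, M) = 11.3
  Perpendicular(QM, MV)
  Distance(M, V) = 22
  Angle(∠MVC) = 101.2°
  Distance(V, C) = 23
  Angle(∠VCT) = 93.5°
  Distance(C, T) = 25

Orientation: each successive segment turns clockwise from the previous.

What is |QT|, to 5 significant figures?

17.754

∠MVC = 101.2° gives VC at 108.40° from the x-axis; with |VC| = 23.0, C = (-19.279, 12.918). ∠VCT = 93.5° gives CT at 21.900° from the x-axis; with |CT| = 25.0, T = (3.9171, 22.243). Then |QT| = |T − Q| = 17.754.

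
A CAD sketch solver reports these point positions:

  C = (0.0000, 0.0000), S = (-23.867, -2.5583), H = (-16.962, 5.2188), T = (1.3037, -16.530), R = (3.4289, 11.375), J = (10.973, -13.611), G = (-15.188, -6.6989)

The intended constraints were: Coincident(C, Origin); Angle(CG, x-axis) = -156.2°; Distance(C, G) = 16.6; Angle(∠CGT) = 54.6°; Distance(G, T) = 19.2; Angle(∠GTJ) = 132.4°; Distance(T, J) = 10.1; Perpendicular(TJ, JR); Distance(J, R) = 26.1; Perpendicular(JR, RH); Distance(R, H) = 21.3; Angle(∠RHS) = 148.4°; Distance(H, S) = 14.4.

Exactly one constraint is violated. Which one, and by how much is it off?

Distance(H, S) = 14.4 — off by 4.00.

C = (0.00, 0.00) ✓; CG at -156.2° ✓; |CG| = 16.60 ✓; ∠CGT = 54.60° ✓; |GT| = 19.20 ✓; ∠GTJ = 132.4° ✓; |TJ| = 10.10 ✓; ∠(TJ, JR) = 90.00° ✓; |JR| = 26.10 ✓; ∠(JR, RH) = 90.00° ✓; |RH| = 21.30 ✓; ∠RHS = 148.4° ✓; |HS| = 10.40 ✗.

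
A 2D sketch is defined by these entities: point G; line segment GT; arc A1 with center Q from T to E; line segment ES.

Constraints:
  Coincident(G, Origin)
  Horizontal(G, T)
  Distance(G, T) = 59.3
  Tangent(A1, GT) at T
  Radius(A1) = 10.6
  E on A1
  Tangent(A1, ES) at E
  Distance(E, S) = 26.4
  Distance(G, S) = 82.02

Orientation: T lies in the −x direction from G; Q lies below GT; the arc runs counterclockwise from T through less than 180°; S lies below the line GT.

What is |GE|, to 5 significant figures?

70.293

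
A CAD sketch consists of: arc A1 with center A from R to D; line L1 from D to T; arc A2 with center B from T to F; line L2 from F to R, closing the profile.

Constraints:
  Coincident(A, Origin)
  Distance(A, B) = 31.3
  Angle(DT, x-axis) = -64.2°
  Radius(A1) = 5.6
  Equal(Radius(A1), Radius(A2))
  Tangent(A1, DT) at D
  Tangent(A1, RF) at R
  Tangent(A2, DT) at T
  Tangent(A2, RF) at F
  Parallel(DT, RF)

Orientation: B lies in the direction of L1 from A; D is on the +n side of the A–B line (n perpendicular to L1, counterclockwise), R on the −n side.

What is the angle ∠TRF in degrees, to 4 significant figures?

19.69°

The slot axis is L1's direction at -64.2°, so u = (cos -64.2°, sin -64.2°) = (0.4352, -0.9003) and n = (−sin -64.2°, cos -64.2°) = (0.9003, 0.4352). A is at the origin and B lies 31.3 along u from A, so B = 31.3·u = (13.62, -28.18). Tangency of A1 to both parallel lines with radius 5.6 puts D and R at A ± 5.6·n: D = (5.042, 2.437), R = (-5.042, -2.437). Equal radii place T and F the same way about B: T = B + 5.6·n = (18.66, -25.74), F = B − 5.6·n = (8.581, -30.62). Then cos ∠TRF = RT·RF / (|RT||RF|), giving 19.69°.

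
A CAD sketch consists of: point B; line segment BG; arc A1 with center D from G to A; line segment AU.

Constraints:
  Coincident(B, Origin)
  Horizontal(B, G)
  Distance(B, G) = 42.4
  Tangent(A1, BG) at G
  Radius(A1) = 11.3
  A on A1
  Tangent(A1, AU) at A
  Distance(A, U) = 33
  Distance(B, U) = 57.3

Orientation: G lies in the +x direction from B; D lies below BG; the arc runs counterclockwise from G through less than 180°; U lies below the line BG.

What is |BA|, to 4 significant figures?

33.63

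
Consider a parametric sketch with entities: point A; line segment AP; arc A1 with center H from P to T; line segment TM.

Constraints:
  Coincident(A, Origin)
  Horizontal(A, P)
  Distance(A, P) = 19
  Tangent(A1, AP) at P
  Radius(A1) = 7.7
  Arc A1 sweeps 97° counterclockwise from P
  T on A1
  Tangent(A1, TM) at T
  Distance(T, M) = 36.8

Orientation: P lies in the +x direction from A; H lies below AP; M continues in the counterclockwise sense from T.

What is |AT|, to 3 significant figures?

14.3

The tangent condition forces HP to be normal to AP, so H = P + (0, -7.7) = (19.0, -7.70). On A1, P sits at bearing 90° from H; a 97° counterclockwise sweep puts T at bearing 187°, so T = H + 7.7·(cos 187°, sin 187°) = (11.4, -8.64). Then |AT| = |T − A| = 14.3.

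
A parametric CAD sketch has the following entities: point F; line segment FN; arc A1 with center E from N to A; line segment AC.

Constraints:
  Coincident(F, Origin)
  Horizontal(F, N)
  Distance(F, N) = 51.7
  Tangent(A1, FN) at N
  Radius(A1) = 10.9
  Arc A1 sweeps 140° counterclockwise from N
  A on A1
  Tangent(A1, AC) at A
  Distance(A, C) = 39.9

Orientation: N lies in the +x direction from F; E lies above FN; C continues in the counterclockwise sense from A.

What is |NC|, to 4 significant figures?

50.70

On A1, N sits at bearing -90° from E; a 140° counterclockwise sweep puts A at bearing 50°, so A = E + 10.9·(cos 50°, sin 50°) = (58.71, 19.25). Since A1 is tangent to AC there, EA ⟂ AC, so AC runs along (−sin 50°, cos 50°); with |AC| = 39.9, C = (28.14, 44.90). Then |NC| = |C − N| = 50.70.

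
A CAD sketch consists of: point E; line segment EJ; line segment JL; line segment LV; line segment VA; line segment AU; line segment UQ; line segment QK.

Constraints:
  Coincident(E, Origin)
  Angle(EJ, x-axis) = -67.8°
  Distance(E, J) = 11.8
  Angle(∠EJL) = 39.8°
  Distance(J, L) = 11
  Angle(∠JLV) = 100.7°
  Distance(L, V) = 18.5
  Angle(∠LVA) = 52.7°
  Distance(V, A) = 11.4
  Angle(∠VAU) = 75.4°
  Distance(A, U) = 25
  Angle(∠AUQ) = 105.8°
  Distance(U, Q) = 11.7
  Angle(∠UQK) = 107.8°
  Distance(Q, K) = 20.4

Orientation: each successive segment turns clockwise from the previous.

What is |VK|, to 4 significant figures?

14.21

E is at the origin; EJ runs at -67.8° with length 11.8, so J = (4.459, -10.93). ∠EJL = 39.8° gives JL at 152.0° from the x-axis; with |JL| = 11.0, L = (-5.254, -5.761). ∠JLV = 100.7° gives LV at 72.70° from the x-axis; with |LV| = 18.5, V = (0.2475, 11.90). ∠LVA = 52.7° gives VA at -54.60° from the x-axis; with |VA| = 11.4, A = (6.851, 2.610). ∠VAU = 75.4° gives AU at -159.2° from the x-axis; with |AU| = 25.0, U = (-16.52, -6.268). ∠AUQ = 105.8° gives UQ at 126.6° from the x-axis; with |UQ| = 11.7, Q = (-23.50, 3.125). ∠UQK = 107.8° gives QK at 54.40° from the x-axis; with |QK| = 20.4, K = (-11.62, 19.71). Then |VK| = |K − V| = 14.21.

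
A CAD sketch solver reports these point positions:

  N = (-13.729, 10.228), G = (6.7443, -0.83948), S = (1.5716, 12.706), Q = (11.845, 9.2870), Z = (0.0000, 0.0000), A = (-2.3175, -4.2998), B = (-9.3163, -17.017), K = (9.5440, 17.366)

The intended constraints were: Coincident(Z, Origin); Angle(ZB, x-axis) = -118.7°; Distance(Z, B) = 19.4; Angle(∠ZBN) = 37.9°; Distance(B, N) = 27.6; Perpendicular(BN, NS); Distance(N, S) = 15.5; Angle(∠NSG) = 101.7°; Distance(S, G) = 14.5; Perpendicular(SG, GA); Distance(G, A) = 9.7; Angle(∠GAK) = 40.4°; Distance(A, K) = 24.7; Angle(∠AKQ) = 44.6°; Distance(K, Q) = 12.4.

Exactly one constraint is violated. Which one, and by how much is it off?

Distance(K, Q) = 12.4 — off by 4.00.

Z = (0.00, 0.00) ✓; ZB at -118.7° ✓; |ZB| = 19.40 ✓; ∠ZBN = 37.90° ✓; |BN| = 27.60 ✓; ∠(BN, NS) = 90.00° ✓; |NS| = 15.50 ✓; ∠NSG = 101.7° ✓; |SG| = 14.50 ✓; ∠(SG, GA) = 90.00° ✓; |GA| = 9.700 ✓; ∠GAK = 40.40° ✓; |AK| = 24.70 ✓; ∠AKQ = 44.60° ✓; |KQ| = 8.400 ✗.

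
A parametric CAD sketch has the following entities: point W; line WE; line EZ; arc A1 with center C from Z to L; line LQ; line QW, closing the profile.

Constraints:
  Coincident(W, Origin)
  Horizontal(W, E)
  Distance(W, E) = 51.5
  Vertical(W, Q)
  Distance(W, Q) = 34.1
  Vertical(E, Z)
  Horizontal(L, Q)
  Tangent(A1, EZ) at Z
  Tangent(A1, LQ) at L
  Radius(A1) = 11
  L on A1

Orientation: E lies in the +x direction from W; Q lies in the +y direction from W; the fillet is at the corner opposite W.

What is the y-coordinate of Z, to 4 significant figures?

23.10

The virtual corner opposite W is at (51.50, 34.10). A1 meets EZ tangentially, so CZ is at right angles to EZ and A1 meets LQ tangentially, so CL is at right angles to LQ, with radius 11.0, so the center C sits 11.0 in from both sides at C = (40.50, 23.10). That places the tangent points at Z = (51.50, 23.10) on EZ and L = (40.50, 34.10) on LQ. So Z.y = 23.10.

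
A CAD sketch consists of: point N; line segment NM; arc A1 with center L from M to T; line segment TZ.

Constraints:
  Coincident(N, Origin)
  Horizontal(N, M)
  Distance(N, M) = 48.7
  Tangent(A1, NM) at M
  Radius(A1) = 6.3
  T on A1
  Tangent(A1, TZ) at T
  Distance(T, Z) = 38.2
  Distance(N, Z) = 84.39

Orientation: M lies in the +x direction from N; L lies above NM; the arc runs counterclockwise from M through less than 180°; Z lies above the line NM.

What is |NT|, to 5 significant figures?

53.507

N is at the origin; N and M share the same y with |NM| = 48.7 and M on the +x side, so M = (48.700, 0.0000). Since A1 is tangent to NM there, LM ⟂ NM, so L = M + (0, 6.3) = (48.700, 6.3000). Since LT ⟂ TZ (tangency), |LZ| = √(6.3² + 38.2²) = 38.716 regardless of where T sits on A1. So Z lies on both circle(N, 84.39) and circle(L, 38.716); the above-NM intersection is Z = (78.469, 31.054). T is the foot of the tangent from Z: T = (53.463, 2.1760).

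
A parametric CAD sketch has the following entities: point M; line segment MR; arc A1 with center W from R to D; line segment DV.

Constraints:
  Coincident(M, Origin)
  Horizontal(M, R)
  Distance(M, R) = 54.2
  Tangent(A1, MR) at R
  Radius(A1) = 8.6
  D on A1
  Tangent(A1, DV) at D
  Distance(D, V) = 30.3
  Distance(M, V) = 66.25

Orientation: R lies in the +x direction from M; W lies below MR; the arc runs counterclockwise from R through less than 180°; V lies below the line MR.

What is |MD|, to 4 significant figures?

47.03

Checks: |MR| = 54.20 ✓; |WD| = 8.600 ✓; ∠(WD, DV) = 90.00° ✓; |DV| = 30.30 ✓; |MV| = 66.25 ✓.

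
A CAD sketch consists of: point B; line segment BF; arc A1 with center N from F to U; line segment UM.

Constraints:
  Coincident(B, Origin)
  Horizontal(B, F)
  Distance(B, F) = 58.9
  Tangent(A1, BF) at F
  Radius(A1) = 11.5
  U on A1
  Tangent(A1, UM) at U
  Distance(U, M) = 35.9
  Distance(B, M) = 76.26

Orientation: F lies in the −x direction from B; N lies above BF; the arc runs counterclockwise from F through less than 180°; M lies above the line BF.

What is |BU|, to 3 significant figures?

50.1

B is at the origin; B and F share the same y with |BF| = 58.9 and F on the −x side, so F = (-58.9, 0.00). A1 meets BF tangentially, so NF is at right angles to BF, so N = F + (0, 11.5) = (-58.9, 11.5). Since NU ⟂ UM (tangency), |NM| = √(11.5² + 35.9²) = 37.7 regardless of where U sits on A1. So M lies on both circle(B, 76.26) and circle(N, 37.7); the above-BF intersection is M = (-58.3, 49.2). U is the foot of the tangent from M: U = (-47.9, 14.8).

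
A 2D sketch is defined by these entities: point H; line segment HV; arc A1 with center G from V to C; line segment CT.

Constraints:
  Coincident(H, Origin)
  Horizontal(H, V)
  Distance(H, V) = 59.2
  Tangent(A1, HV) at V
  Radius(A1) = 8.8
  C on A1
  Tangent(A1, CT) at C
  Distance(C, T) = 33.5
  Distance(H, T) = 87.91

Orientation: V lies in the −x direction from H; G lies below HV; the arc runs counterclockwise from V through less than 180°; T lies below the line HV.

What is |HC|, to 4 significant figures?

67.58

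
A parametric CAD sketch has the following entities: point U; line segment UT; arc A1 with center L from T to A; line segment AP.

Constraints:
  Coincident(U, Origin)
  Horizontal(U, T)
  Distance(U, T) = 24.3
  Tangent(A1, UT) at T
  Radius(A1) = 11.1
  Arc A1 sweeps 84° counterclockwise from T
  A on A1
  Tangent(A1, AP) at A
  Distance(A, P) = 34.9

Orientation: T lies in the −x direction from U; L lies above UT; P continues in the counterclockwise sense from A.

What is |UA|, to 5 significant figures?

16.572

U is at the origin; UT is horizontal with |UT| = 24.3 and T on the −x side, so T = (-24.300, 0.0000). Since A1 is tangent to UT there, LT ⟂ UT, so L = T + (0, 11.1) = (-24.300, 11.100). On A1, T sits at bearing -90° from L; an 84° counterclockwise sweep puts A at bearing -6°, so A = L + 11.1·(cos -6°, sin -6°) = (-13.261, 9.9397). Then |UA| = |A − U| = 16.572.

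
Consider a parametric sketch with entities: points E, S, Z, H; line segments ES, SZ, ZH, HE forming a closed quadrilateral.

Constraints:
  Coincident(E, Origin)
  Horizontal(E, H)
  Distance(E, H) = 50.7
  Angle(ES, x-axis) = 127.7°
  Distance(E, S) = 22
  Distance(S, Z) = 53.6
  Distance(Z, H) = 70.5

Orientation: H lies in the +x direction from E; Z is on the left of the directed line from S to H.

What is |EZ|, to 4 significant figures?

63.95

Checks: |SZ| = 53.60 ✓; |ZH| = 70.50 ✓.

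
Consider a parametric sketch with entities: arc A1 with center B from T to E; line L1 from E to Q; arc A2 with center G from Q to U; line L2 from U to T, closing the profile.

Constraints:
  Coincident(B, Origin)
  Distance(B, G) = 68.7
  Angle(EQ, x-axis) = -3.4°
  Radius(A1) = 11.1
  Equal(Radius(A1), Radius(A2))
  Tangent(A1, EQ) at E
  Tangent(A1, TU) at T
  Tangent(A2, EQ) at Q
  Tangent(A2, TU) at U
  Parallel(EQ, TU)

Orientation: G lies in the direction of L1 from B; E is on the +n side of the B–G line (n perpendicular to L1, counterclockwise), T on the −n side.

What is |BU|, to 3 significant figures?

69.6

The slot axis is L1's direction at -3.4°, so u = (cos -3.4°, sin -3.4°) = (0.998, -0.0593) and n = (−sin -3.4°, cos -3.4°) = (0.0593, 0.998). B is at the origin and G lies 68.7 along u from B, so G = 68.7·u = (68.6, -4.07). Tangency of A1 to both parallel lines with radius 11.1 puts E and T at B ± 11.1·n: E = (0.658, 11.1), T = (-0.658, -11.1). Equal radii place Q and U the same way about G: Q = G + 11.1·n = (69.2, 7.01), U = G − 11.1·n = (67.9, -15.2). Then |BU| = |U − B| = 69.6.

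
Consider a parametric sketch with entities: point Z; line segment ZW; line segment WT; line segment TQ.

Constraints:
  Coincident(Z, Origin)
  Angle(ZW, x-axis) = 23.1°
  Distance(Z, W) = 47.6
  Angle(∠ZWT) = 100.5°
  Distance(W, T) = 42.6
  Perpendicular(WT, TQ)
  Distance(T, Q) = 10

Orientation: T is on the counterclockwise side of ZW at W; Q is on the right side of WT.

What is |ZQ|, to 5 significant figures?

76.522

Z is at the origin; ZW runs at 23.1° with length 47.6, so W = 47.6·(cos 23.1°, sin 23.1°) = (43.784, 18.675). ∠ZWT = 100.5°, so WT runs at 23.1° + (180° − 100.5°) = 102.60° from the x-axis; with |WT| = 42.6, T = W + 42.6·(cos 102.60°, sin 102.60°) = (34.491, 60.249). WT is perpendicular to TQ; with |TQ| = 10.0 on the right of WT, Q = T + 10.0·(0.97592, 0.21814) = (44.250, 62.431). Then |ZQ| = |Q − Z| = 76.522.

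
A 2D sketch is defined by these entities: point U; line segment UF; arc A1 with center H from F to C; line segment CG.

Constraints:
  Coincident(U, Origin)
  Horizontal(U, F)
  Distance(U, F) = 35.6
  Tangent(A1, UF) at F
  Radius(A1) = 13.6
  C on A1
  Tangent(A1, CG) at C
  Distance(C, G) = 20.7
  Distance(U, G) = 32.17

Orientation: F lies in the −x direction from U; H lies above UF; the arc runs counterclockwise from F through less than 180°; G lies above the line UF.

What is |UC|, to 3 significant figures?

24.5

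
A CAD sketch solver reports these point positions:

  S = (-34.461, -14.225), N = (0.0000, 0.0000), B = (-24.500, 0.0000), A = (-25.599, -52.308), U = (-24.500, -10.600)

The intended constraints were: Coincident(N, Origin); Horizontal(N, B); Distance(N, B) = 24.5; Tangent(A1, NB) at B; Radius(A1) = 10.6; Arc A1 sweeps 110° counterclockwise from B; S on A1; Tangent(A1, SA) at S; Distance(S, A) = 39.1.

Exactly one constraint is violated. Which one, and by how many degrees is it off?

Tangent(A1, SA) at S — off by 6.90°.

N = (0.00, 0.00) ✓; N.y = 0.00, B.y = 0.00 ✓; |NB| = 24.50 ✓; ∠(UB, BN) = 90.00° ✓; |UB| = 10.60 ✓; bearing(U→S) − bearing(U→B) = 110.0° ✓; |US| = 10.60 ✓; ∠(US, SA) = 96.90° ✗; |SA| = 39.10 ✓.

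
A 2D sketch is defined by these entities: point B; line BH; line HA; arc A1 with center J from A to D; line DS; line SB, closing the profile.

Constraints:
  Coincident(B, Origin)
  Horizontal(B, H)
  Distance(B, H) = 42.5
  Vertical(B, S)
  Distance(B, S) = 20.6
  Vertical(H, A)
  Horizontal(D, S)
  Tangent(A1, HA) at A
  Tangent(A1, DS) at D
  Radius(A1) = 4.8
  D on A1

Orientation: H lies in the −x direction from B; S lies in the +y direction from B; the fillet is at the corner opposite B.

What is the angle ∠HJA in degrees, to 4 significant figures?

73.10°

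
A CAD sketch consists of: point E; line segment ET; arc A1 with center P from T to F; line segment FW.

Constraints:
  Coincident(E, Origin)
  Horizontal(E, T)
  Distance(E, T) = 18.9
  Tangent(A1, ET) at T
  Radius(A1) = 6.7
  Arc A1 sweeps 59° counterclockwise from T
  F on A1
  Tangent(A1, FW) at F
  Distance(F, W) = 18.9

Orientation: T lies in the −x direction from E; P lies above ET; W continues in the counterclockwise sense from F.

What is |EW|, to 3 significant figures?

19.7

E is at the origin; E and T share the same y with |ET| = 18.9 and T on the −x side, so T = (-18.9, 0.00). Since A1 is tangent to ET there, PT ⟂ ET, so P = T + (0, 6.7) = (-18.9, 6.70). On A1, T sits at bearing -90° from P; a 59° counterclockwise sweep puts F at bearing -31°, so F = P + 6.7·(cos -31°, sin -31°) = (-13.2, 3.25). The tangent condition forces PF to be normal to FW, so FW runs along (−sin -31°, cos -31°); with |FW| = 18.9, W = (-3.42, 19.4). Then |EW| = |W − E| = 19.7.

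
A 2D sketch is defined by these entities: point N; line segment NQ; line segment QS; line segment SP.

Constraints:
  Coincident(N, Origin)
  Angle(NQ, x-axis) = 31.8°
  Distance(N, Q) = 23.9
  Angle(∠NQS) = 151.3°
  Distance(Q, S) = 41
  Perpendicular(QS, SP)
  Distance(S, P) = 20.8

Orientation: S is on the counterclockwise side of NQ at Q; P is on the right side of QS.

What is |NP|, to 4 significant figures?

69.87

∠NQS = 151.3°, so QS runs at 31.8° + (180° − 151.3°) = 60.50° from the x-axis; with |QS| = 41.0, S = Q + 41.0·(cos 60.50°, sin 60.50°) = (40.50, 48.28). QS is perpendicular to SP; with |SP| = 20.8 on the right of QS, P = S + 20.8·(0.8704, -0.4924) = (58.61, 38.04). Then |NP| = |P − N| = 69.87.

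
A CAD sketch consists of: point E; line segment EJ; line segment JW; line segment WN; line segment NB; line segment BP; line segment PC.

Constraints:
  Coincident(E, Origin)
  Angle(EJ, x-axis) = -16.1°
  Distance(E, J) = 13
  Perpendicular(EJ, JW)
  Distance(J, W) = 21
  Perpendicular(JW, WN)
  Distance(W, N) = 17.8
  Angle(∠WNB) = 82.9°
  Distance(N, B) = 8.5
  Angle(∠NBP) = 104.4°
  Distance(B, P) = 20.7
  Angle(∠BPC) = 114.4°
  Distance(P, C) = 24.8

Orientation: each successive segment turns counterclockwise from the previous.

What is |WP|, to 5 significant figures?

11.694

∠WNB = 82.9° gives NB at -99.000° from the x-axis; with |NB| = 8.5, B = (-0.11783, 13.112). ∠NBP = 104.4° gives BP at -23.400° from the x-axis; with |BP| = 20.7, P = (18.880, 4.8912). Then |WP| = |P − W| = 11.694.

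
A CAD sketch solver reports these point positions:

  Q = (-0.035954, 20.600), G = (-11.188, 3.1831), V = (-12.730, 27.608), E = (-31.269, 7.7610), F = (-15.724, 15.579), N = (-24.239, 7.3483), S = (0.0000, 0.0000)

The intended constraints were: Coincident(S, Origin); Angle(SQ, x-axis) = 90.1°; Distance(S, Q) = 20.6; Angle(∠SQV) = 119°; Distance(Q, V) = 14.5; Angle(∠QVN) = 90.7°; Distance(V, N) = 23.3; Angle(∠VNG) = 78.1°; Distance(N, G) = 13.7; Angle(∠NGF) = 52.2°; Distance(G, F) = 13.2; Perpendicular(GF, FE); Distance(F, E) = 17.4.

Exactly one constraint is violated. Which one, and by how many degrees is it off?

Perpendicular(GF, FE) — off by 6.60°.

S = (0.00, 0.00) ✓; SQ at 90.10° ✓; |SQ| = 20.60 ✓; ∠SQV = 119.0° ✓; |QV| = 14.50 ✓; ∠QVN = 90.70° ✓; |VN| = 23.30 ✓; ∠VNG = 78.10° ✓; |NG| = 13.70 ✓; ∠NGF = 52.20° ✓; |GF| = 13.20 ✓; ∠(GF, FE) = 96.60° ✗; |FE| = 17.40 ✓.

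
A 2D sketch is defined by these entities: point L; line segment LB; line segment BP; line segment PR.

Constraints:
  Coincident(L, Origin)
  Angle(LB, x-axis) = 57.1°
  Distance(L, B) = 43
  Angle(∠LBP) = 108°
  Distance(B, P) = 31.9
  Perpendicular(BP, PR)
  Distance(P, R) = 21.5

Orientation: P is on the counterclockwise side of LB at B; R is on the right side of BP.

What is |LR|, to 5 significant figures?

77.040

L is at the origin; LB runs at 57.1° with length 43.0, so B = 43.0·(cos 57.1°, sin 57.1°) = (23.357, 36.104). ∠LBP = 108.0°, so BP runs at 57.1° + (180° − 108.0°) = 129.10° from the x-axis; with |BP| = 31.9, P = B + 31.9·(cos 129.10°, sin 129.10°) = (3.2379, 60.860). BP ⟂ PR; with |PR| = 21.5 on the right of BP, R = P + 21.5·(0.77605, 0.63068) = (19.923, 74.419). Then |LR| = |R − L| = 77.040.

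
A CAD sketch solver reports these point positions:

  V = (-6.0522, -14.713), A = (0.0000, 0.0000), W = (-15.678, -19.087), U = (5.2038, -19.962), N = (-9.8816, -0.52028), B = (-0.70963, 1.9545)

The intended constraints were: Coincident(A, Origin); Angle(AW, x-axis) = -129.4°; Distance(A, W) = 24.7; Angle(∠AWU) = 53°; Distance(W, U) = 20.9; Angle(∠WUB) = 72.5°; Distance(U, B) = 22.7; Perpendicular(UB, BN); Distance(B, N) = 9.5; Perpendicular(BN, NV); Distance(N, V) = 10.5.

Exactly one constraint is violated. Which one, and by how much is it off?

Distance(N, V) = 10.5 — off by 4.20.

A = (0.00, 0.00) ✓; AW at -129.4° ✓; |AW| = 24.70 ✓; ∠AWU = 53.00° ✓; |WU| = 20.90 ✓; ∠WUB = 72.50° ✓; |UB| = 22.70 ✓; ∠(UB, BN) = 90.00° ✓; |BN| = 9.500 ✓; ∠(BN, NV) = 90.00° ✓; |NV| = 14.70 ✗.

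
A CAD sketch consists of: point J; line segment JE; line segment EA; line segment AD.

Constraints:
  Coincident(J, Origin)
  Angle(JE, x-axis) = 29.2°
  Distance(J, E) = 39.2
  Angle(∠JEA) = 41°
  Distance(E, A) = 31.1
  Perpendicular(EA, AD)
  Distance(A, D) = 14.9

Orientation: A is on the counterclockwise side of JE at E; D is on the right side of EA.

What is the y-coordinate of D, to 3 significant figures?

40.1

∠JEA = 41.0°, so EA runs at 29.2° + (180° − 41.0°) = 168° from the x-axis; with |EA| = 31.1, A = E + 31.1·(cos 168°, sin 168°) = (3.78, 25.5). EA ⟂ AD; with |AD| = 14.9 on the right of EA, D = A + 14.9·(0.204, 0.979) = (6.82, 40.1). So D.y = 40.1.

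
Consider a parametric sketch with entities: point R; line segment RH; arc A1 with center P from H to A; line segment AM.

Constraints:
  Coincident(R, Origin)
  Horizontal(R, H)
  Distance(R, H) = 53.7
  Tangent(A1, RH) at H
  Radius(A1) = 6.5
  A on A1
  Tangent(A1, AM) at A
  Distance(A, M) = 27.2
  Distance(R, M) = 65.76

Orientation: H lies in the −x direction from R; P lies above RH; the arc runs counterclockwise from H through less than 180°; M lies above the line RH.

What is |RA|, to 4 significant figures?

48.29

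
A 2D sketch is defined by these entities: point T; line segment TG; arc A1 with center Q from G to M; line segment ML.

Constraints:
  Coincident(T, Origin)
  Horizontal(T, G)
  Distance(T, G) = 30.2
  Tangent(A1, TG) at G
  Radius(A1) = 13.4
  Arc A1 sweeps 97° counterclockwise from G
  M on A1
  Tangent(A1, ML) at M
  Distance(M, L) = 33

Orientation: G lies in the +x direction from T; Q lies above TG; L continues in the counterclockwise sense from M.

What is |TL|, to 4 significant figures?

61.99

T is at the origin; TG is horizontal with |TG| = 30.2 and G on the +x side, so G = (30.20, 0.000). A1 meets TG tangentially, so QG is at right angles to TG, so Q = G + (0, 13.4) = (30.20, 13.40). On A1, G sits at bearing -90° from Q; a 97° counterclockwise sweep puts M at bearing 7°, so M = Q + 13.4·(cos 7°, sin 7°) = (43.50, 15.03). Tangency of A1 to ML means the radius QM is perpendicular to ML, so ML runs along (−sin 7°, cos 7°); with |ML| = 33.0, L = (39.48, 47.79). Then |TL| = |L − T| = 61.99.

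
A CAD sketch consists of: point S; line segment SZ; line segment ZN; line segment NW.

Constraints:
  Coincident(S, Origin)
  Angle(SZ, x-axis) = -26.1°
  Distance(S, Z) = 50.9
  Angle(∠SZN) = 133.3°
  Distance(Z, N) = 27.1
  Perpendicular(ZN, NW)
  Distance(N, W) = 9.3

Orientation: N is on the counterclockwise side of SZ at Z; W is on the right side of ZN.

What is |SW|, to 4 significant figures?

77.41

∠SZN = 133.3°, so ZN runs at -26.1° + (180° − 133.3°) = 20.60° from the x-axis; with |ZN| = 27.1, N = Z + 27.1·(cos 20.60°, sin 20.60°) = (71.08, -12.86). ZN ⟂ NW; with |NW| = 9.3 on the right of ZN, W = N + 9.3·(0.3518, -0.9361) = (74.35, -21.56). Then |SW| = |W − S| = 77.41.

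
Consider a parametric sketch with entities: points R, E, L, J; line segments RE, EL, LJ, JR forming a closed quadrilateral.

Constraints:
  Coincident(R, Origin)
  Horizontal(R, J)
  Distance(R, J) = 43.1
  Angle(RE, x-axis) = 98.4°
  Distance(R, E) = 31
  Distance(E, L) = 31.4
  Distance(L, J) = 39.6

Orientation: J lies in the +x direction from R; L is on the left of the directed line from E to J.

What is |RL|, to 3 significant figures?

44.6

Checks: |EL| = 31.40 ✓; |LJ| = 39.60 ✓.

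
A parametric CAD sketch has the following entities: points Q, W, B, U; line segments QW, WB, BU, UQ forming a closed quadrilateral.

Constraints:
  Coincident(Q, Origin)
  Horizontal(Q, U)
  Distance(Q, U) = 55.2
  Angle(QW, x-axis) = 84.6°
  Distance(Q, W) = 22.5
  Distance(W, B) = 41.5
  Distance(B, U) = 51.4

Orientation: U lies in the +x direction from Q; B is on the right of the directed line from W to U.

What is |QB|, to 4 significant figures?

20.16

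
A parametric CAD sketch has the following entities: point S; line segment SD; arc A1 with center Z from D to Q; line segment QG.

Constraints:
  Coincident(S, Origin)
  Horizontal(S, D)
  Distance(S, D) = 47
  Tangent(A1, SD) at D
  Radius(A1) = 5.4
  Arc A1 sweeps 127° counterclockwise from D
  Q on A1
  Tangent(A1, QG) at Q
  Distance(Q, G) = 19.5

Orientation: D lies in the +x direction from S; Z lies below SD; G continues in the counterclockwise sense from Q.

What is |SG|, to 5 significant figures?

59.570

S is at the origin; S and D share the same y with |SD| = 47.0 and D on the +x side, so D = (47.000, 0.0000). The tangent condition forces ZD to be normal to SD, so Z = D + (0, -5.4) = (47.000, -5.4000). On A1, D sits at bearing 90° from Z; a 127° counterclockwise sweep puts Q at bearing 217°, so Q = Z + 5.4·(cos 217°, sin 217°) = (42.687, -8.6498). The tangent condition forces ZQ to be normal to QG, so QG runs along (−sin 217°, cos 217°); with |QG| = 19.5, G = (54.423, -24.223). Then |SG| = |G − S| = 59.570.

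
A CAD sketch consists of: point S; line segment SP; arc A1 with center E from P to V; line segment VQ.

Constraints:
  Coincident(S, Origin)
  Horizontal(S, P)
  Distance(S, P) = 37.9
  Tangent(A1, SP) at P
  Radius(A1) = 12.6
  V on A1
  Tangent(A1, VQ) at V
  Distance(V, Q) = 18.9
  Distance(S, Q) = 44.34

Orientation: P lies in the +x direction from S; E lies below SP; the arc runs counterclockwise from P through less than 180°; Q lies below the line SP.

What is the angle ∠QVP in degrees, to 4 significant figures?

129.6°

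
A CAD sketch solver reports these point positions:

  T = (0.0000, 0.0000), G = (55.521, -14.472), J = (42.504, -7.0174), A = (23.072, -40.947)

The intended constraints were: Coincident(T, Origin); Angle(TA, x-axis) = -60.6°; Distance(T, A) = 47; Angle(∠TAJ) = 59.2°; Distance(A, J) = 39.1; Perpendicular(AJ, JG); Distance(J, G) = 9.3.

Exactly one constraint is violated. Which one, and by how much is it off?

Distance(J, G) = 9.3 — off by 5.70.

T = (0.00, 0.00) ✓; TA at -60.60° ✓; |TA| = 47.00 ✓; ∠TAJ = 59.20° ✓; |AJ| = 39.10 ✓; ∠(AJ, JG) = 90.00° ✓; |JG| = 15.00 ✗.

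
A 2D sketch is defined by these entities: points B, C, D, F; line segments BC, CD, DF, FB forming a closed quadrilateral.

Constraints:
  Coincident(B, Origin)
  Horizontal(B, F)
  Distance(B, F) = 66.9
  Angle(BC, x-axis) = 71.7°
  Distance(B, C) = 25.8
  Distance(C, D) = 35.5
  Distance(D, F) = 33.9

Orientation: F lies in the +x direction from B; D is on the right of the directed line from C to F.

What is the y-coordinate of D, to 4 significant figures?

-0.7995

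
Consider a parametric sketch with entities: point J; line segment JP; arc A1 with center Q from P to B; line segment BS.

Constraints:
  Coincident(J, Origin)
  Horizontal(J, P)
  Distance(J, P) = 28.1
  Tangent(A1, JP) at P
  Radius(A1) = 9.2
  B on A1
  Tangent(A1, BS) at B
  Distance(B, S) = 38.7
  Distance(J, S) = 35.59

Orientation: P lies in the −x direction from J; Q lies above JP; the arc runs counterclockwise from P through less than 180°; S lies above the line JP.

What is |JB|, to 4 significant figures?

20.94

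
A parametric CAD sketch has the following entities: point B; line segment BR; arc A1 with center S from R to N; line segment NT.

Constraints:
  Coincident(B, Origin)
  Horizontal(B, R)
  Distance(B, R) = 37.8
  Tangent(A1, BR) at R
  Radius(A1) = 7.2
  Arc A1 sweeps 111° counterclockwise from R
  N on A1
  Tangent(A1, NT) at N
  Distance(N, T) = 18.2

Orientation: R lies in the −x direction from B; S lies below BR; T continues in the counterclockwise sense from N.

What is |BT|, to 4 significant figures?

46.48

B is at the origin; BR is horizontal with |BR| = 37.8 and R on the −x side, so R = (-37.80, 0.000). Tangency of A1 to BR means the radius SR is perpendicular to BR, so S = R + (0, -7.2) = (-37.80, -7.200). On A1, R sits at bearing 90° from S; a 111° counterclockwise sweep puts N at bearing 201°, so N = S + 7.2·(cos 201°, sin 201°) = (-44.52, -9.780). Tangency of A1 to NT means the radius SN is perpendicular to NT, so NT runs along (−sin 201°, cos 201°); with |NT| = 18.2, T = (-38.00, -26.77). Then |BT| = |T − B| = 46.48.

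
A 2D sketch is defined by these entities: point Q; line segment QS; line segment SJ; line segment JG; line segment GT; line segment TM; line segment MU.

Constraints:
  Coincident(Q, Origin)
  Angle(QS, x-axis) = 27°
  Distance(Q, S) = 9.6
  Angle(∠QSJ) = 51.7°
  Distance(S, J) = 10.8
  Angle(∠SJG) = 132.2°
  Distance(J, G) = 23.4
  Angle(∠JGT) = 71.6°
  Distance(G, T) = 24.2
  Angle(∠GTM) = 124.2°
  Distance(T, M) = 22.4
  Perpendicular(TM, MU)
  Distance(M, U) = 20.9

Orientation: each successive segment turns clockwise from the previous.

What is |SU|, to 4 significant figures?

4.334

∠GTM = 124.2° gives TM at 46.70° from the x-axis; with |TM| = 22.4, M = (-3.517, 21.68). TM ⟂ MU, so MU runs at -43.30°; with |MU| = 20.9, U = (11.69, 7.346). Then |SU| = |U − S| = 4.334.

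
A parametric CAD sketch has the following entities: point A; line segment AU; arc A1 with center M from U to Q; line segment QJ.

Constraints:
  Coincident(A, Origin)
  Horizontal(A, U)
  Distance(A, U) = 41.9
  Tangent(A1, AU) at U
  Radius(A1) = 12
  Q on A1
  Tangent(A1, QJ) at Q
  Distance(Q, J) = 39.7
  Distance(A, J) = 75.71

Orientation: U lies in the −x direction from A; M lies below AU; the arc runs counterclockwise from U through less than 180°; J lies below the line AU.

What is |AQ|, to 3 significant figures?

55.1

A is at the origin; AU is horizontal with |AU| = 41.9 and U on the −x side, so U = (-41.9, 0.00). A1 meets AU tangentially, so MU is at right angles to AU, so M = U + (0, -12) = (-41.9, -12.0). Since MQ ⟂ QJ (tangency), |MJ| = √(12.0² + 39.7²) = 41.5 regardless of where Q sits on A1. So J lies on both circle(A, 75.71) and circle(M, 41.5); the below-AU intersection is J = (-55.9, -51.0). Q is the foot of the tangent from J: Q = (-53.9, -11.4).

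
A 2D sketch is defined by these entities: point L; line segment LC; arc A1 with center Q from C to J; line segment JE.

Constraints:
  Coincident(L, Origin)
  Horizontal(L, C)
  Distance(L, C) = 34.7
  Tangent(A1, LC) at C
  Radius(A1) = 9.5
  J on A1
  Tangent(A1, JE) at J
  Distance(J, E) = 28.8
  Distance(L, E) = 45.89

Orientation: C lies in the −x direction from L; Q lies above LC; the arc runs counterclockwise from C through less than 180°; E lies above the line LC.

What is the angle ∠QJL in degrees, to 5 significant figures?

159.21°

L is at the origin; LC is horizontal with |LC| = 34.7 and C on the −x side, so C = (-34.700, 0.0000). A1 meets LC tangentially, so QC is at right angles to LC, so Q = C + (0, 9.5) = (-34.700, 9.5000). Since QJ ⟂ JE (tangency), |QE| = √(9.5² + 28.8²) = 30.326 regardless of where J sits on A1. So E lies on both circle(L, 45.89) and circle(Q, 30.326); the above-LC intersection is E = (-25.252, 38.317). J is the foot of the tangent from E: J = (-25.200, 9.5173).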